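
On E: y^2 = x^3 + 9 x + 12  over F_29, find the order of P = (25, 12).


Compute successive multiples of P until we hit O:
  1P = (25, 12)
  2P = (15, 19)
  3P = (24, 25)
  4P = (4, 5)
  5P = (13, 21)
  6P = (26, 25)
  7P = (2, 26)
  8P = (1, 15)
  ... (continuing to 22P)
  22P = O

ord(P) = 22


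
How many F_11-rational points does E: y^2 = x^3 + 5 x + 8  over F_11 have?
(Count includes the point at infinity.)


For each x in F_11, count y with y^2 = x^3 + 5 x + 8 mod 11:
  x = 1: RHS = 3, y in [5, 6]  -> 2 point(s)
  x = 2: RHS = 4, y in [2, 9]  -> 2 point(s)
  x = 4: RHS = 4, y in [2, 9]  -> 2 point(s)
  x = 5: RHS = 4, y in [2, 9]  -> 2 point(s)
  x = 6: RHS = 1, y in [1, 10]  -> 2 point(s)
  x = 7: RHS = 1, y in [1, 10]  -> 2 point(s)
  x = 9: RHS = 1, y in [1, 10]  -> 2 point(s)
Affine points: 14. Add the point at infinity: total = 15.

#E(F_11) = 15


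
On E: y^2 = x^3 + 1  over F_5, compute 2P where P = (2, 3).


Doubling: s = (3 x1^2 + a) / (2 y1)
s = (3*2^2 + 0) / (2*3) mod 5 = 2
x3 = s^2 - 2 x1 mod 5 = 2^2 - 2*2 = 0
y3 = s (x1 - x3) - y1 mod 5 = 2 * (2 - 0) - 3 = 1

2P = (0, 1)


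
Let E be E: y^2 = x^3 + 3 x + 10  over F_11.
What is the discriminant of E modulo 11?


4 a^3 + 27 b^2 = 4*3^3 + 27*10^2 = 108 + 2700 = 2808
Delta = -16 * (2808) = -44928
Delta mod 11 = 7

Delta = 7 (mod 11)


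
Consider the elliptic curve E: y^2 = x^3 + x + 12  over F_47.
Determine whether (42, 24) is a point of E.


Check whether y^2 = x^3 + 1 x + 12 (mod 47) for (x, y) = (42, 24).
LHS: y^2 = 24^2 mod 47 = 12
RHS: x^3 + 1 x + 12 = 42^3 + 1*42 + 12 mod 47 = 23
LHS != RHS

No, not on the curve


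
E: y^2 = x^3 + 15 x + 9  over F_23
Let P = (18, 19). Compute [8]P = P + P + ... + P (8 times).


k = 8 = 1000_2 (binary, LSB first: 0001)
Double-and-add from P = (18, 19):
  bit 0 = 0: acc unchanged = O
  bit 1 = 0: acc unchanged = O
  bit 2 = 0: acc unchanged = O
  bit 3 = 1: acc = O + (5, 5) = (5, 5)

8P = (5, 5)


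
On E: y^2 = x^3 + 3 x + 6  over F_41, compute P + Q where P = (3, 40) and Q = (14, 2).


P != Q, so use the chord formula.
s = (y2 - y1) / (x2 - x1) = (3) / (11) mod 41 = 4
x3 = s^2 - x1 - x2 mod 41 = 4^2 - 3 - 14 = 40
y3 = s (x1 - x3) - y1 mod 41 = 4 * (3 - 40) - 40 = 17

P + Q = (40, 17)


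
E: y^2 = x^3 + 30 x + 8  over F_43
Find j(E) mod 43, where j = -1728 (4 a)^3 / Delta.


Delta = -16(4 a^3 + 27 b^2) mod 43 = 42
-1728 * (4 a)^3 = -1728 * (4*30)^3 mod 43 = 27
j = 27 * 42^(-1) mod 43 = 16

j = 16 (mod 43)


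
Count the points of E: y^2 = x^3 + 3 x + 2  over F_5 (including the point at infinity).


For each x in F_5, count y with y^2 = x^3 + 3 x + 2 mod 5:
  x = 1: RHS = 1, y in [1, 4]  -> 2 point(s)
  x = 2: RHS = 1, y in [1, 4]  -> 2 point(s)
Affine points: 4. Add the point at infinity: total = 5.

#E(F_5) = 5


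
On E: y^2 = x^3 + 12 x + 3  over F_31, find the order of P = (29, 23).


Compute successive multiples of P until we hit O:
  1P = (29, 23)
  2P = (14, 1)
  3P = (2, 29)
  4P = (10, 21)
  5P = (17, 6)
  6P = (1, 27)
  7P = (20, 20)
  8P = (20, 11)
  ... (continuing to 15P)
  15P = O

ord(P) = 15


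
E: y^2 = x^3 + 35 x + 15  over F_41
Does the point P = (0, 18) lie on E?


Check whether y^2 = x^3 + 35 x + 15 (mod 41) for (x, y) = (0, 18).
LHS: y^2 = 18^2 mod 41 = 37
RHS: x^3 + 35 x + 15 = 0^3 + 35*0 + 15 mod 41 = 15
LHS != RHS

No, not on the curve


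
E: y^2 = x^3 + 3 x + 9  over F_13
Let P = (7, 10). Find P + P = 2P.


Doubling: s = (3 x1^2 + a) / (2 y1)
s = (3*7^2 + 3) / (2*10) mod 13 = 1
x3 = s^2 - 2 x1 mod 13 = 1^2 - 2*7 = 0
y3 = s (x1 - x3) - y1 mod 13 = 1 * (7 - 0) - 10 = 10

2P = (0, 10)


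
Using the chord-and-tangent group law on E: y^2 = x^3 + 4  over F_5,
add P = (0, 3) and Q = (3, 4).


P != Q, so use the chord formula.
s = (y2 - y1) / (x2 - x1) = (1) / (3) mod 5 = 2
x3 = s^2 - x1 - x2 mod 5 = 2^2 - 0 - 3 = 1
y3 = s (x1 - x3) - y1 mod 5 = 2 * (0 - 1) - 3 = 0

P + Q = (1, 0)


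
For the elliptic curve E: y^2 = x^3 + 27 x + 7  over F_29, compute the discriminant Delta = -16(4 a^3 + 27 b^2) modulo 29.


4 a^3 + 27 b^2 = 4*27^3 + 27*7^2 = 78732 + 1323 = 80055
Delta = -16 * (80055) = -1280880
Delta mod 29 = 21

Delta = 21 (mod 29)


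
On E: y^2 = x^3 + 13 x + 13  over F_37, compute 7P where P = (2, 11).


k = 7 = 111_2 (binary, LSB first: 111)
Double-and-add from P = (2, 11):
  bit 0 = 1: acc = O + (2, 11) = (2, 11)
  bit 1 = 1: acc = (2, 11) + (7, 22) = (21, 36)
  bit 2 = 1: acc = (21, 36) + (35, 4) = (27, 20)

7P = (27, 20)


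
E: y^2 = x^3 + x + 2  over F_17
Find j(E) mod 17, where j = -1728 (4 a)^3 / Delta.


Delta = -16(4 a^3 + 27 b^2) mod 17 = 10
-1728 * (4 a)^3 = -1728 * (4*1)^3 mod 17 = 10
j = 10 * 10^(-1) mod 17 = 1

j = 1 (mod 17)


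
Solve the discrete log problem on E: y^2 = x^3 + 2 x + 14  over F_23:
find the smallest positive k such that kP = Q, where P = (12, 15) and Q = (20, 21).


Enumerate multiples of P until we hit Q = (20, 21):
  1P = (12, 15)
  2P = (2, 7)
  3P = (17, 4)
  4P = (20, 21)
Match found at i = 4.

k = 4


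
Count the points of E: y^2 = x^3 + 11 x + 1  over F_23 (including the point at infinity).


For each x in F_23, count y with y^2 = x^3 + 11 x + 1 mod 23:
  x = 0: RHS = 1, y in [1, 22]  -> 2 point(s)
  x = 1: RHS = 13, y in [6, 17]  -> 2 point(s)
  x = 2: RHS = 8, y in [10, 13]  -> 2 point(s)
  x = 8: RHS = 3, y in [7, 16]  -> 2 point(s)
  x = 9: RHS = 1, y in [1, 22]  -> 2 point(s)
  x = 11: RHS = 4, y in [2, 21]  -> 2 point(s)
  x = 13: RHS = 18, y in [8, 15]  -> 2 point(s)
  x = 14: RHS = 1, y in [1, 22]  -> 2 point(s)
  x = 16: RHS = 18, y in [8, 15]  -> 2 point(s)
  x = 17: RHS = 18, y in [8, 15]  -> 2 point(s)
  x = 19: RHS = 8, y in [10, 13]  -> 2 point(s)
  x = 22: RHS = 12, y in [9, 14]  -> 2 point(s)
Affine points: 24. Add the point at infinity: total = 25.

#E(F_23) = 25


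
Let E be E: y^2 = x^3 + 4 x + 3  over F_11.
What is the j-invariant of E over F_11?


Delta = -16(4 a^3 + 27 b^2) mod 11 = 2
-1728 * (4 a)^3 = -1728 * (4*4)^3 mod 11 = 7
j = 7 * 2^(-1) mod 11 = 9

j = 9 (mod 11)


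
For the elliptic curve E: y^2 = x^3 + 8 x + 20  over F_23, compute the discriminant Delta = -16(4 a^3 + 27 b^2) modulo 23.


4 a^3 + 27 b^2 = 4*8^3 + 27*20^2 = 2048 + 10800 = 12848
Delta = -16 * (12848) = -205568
Delta mod 23 = 6

Delta = 6 (mod 23)


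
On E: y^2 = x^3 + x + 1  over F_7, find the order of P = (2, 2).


Compute successive multiples of P until we hit O:
  1P = (2, 2)
  2P = (0, 1)
  3P = (0, 6)
  4P = (2, 5)
  5P = O

ord(P) = 5


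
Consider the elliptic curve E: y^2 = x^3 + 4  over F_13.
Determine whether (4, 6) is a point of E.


Check whether y^2 = x^3 + 0 x + 4 (mod 13) for (x, y) = (4, 6).
LHS: y^2 = 6^2 mod 13 = 10
RHS: x^3 + 0 x + 4 = 4^3 + 0*4 + 4 mod 13 = 3
LHS != RHS

No, not on the curve


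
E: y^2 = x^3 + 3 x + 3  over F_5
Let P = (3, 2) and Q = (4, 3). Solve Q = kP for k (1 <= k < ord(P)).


Enumerate multiples of P until we hit Q = (4, 3):
  1P = (3, 2)
  2P = (4, 3)
Match found at i = 2.

k = 2


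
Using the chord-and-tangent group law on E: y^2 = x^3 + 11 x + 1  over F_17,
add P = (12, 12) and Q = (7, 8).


P != Q, so use the chord formula.
s = (y2 - y1) / (x2 - x1) = (13) / (12) mod 17 = 11
x3 = s^2 - x1 - x2 mod 17 = 11^2 - 12 - 7 = 0
y3 = s (x1 - x3) - y1 mod 17 = 11 * (12 - 0) - 12 = 1

P + Q = (0, 1)


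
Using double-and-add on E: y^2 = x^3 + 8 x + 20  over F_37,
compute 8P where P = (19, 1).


k = 8 = 1000_2 (binary, LSB first: 0001)
Double-and-add from P = (19, 1):
  bit 0 = 0: acc unchanged = O
  bit 1 = 0: acc unchanged = O
  bit 2 = 0: acc unchanged = O
  bit 3 = 1: acc = O + (26, 28) = (26, 28)

8P = (26, 28)


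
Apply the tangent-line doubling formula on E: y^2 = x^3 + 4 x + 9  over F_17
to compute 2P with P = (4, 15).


Doubling: s = (3 x1^2 + a) / (2 y1)
s = (3*4^2 + 4) / (2*15) mod 17 = 4
x3 = s^2 - 2 x1 mod 17 = 4^2 - 2*4 = 8
y3 = s (x1 - x3) - y1 mod 17 = 4 * (4 - 8) - 15 = 3

2P = (8, 3)


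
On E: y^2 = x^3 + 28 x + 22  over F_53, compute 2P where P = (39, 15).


Doubling: s = (3 x1^2 + a) / (2 y1)
s = (3*39^2 + 28) / (2*15) mod 53 = 17
x3 = s^2 - 2 x1 mod 53 = 17^2 - 2*39 = 52
y3 = s (x1 - x3) - y1 mod 53 = 17 * (39 - 52) - 15 = 29

2P = (52, 29)


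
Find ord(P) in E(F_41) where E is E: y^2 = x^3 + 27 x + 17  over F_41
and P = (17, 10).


Compute successive multiples of P until we hit O:
  1P = (17, 10)
  2P = (17, 31)
  3P = O

ord(P) = 3


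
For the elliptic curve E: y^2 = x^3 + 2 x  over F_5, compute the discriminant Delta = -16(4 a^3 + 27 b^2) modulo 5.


4 a^3 + 27 b^2 = 4*2^3 + 27*0^2 = 32 + 0 = 32
Delta = -16 * (32) = -512
Delta mod 5 = 3

Delta = 3 (mod 5)


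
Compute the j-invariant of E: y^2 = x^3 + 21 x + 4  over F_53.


Delta = -16(4 a^3 + 27 b^2) mod 53 = 26
-1728 * (4 a)^3 = -1728 * (4*21)^3 mod 53 = 52
j = 52 * 26^(-1) mod 53 = 2

j = 2 (mod 53)


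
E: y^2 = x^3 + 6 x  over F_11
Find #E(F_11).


For each x in F_11, count y with y^2 = x^3 + 6 x + 0 mod 11:
  x = 0: RHS = 0, y in [0]  -> 1 point(s)
  x = 2: RHS = 9, y in [3, 8]  -> 2 point(s)
  x = 3: RHS = 1, y in [1, 10]  -> 2 point(s)
  x = 4: RHS = 0, y in [0]  -> 1 point(s)
  x = 5: RHS = 1, y in [1, 10]  -> 2 point(s)
  x = 7: RHS = 0, y in [0]  -> 1 point(s)
  x = 10: RHS = 4, y in [2, 9]  -> 2 point(s)
Affine points: 11. Add the point at infinity: total = 12.

#E(F_11) = 12


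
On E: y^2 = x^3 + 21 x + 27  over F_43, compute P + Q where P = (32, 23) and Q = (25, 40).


P != Q, so use the chord formula.
s = (y2 - y1) / (x2 - x1) = (17) / (36) mod 43 = 16
x3 = s^2 - x1 - x2 mod 43 = 16^2 - 32 - 25 = 27
y3 = s (x1 - x3) - y1 mod 43 = 16 * (32 - 27) - 23 = 14

P + Q = (27, 14)


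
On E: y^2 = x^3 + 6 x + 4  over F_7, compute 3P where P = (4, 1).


k = 3 = 11_2 (binary, LSB first: 11)
Double-and-add from P = (4, 1):
  bit 0 = 1: acc = O + (4, 1) = (4, 1)
  bit 1 = 1: acc = (4, 1) + (0, 2) = (0, 5)

3P = (0, 5)


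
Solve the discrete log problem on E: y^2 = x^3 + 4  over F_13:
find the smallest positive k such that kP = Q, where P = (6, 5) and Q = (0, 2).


Enumerate multiples of P until we hit Q = (0, 2):
  1P = (6, 5)
  2P = (10, 9)
  3P = (11, 3)
  4P = (5, 5)
  5P = (2, 8)
  6P = (8, 3)
  7P = (0, 2)
Match found at i = 7.

k = 7


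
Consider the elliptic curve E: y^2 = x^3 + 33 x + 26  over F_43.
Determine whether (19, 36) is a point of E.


Check whether y^2 = x^3 + 33 x + 26 (mod 43) for (x, y) = (19, 36).
LHS: y^2 = 36^2 mod 43 = 6
RHS: x^3 + 33 x + 26 = 19^3 + 33*19 + 26 mod 43 = 30
LHS != RHS

No, not on the curve


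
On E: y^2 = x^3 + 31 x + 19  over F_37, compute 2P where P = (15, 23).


Doubling: s = (3 x1^2 + a) / (2 y1)
s = (3*15^2 + 31) / (2*23) mod 37 = 25
x3 = s^2 - 2 x1 mod 37 = 25^2 - 2*15 = 3
y3 = s (x1 - x3) - y1 mod 37 = 25 * (15 - 3) - 23 = 18

2P = (3, 18)


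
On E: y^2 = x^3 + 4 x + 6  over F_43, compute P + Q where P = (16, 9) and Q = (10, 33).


P != Q, so use the chord formula.
s = (y2 - y1) / (x2 - x1) = (24) / (37) mod 43 = 39
x3 = s^2 - x1 - x2 mod 43 = 39^2 - 16 - 10 = 33
y3 = s (x1 - x3) - y1 mod 43 = 39 * (16 - 33) - 9 = 16

P + Q = (33, 16)


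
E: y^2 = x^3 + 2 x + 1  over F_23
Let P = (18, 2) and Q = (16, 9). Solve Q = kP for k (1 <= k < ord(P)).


Enumerate multiples of P until we hit Q = (16, 9):
  1P = (18, 2)
  2P = (14, 6)
  3P = (15, 18)
  4P = (21, 14)
  5P = (0, 1)
  6P = (17, 7)
  7P = (13, 19)
  8P = (10, 3)
  9P = (4, 2)
  10P = (1, 21)
  11P = (7, 6)
  12P = (16, 14)
  13P = (2, 17)
  14P = (9, 14)
  15P = (8, 0)
  16P = (9, 9)
  17P = (2, 6)
  18P = (16, 9)
Match found at i = 18.

k = 18


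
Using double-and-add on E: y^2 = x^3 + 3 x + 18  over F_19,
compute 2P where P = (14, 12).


k = 2 = 10_2 (binary, LSB first: 01)
Double-and-add from P = (14, 12):
  bit 0 = 0: acc unchanged = O
  bit 1 = 1: acc = O + (17, 2) = (17, 2)

2P = (17, 2)


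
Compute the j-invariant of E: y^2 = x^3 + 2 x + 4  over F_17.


Delta = -16(4 a^3 + 27 b^2) mod 17 = 5
-1728 * (4 a)^3 = -1728 * (4*2)^3 mod 17 = 12
j = 12 * 5^(-1) mod 17 = 16

j = 16 (mod 17)


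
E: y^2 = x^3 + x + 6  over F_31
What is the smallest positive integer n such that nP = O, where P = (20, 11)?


Compute successive multiples of P until we hit O:
  1P = (20, 11)
  2P = (27, 0)
  3P = (20, 20)
  4P = O

ord(P) = 4


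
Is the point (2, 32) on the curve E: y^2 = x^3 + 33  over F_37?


Check whether y^2 = x^3 + 0 x + 33 (mod 37) for (x, y) = (2, 32).
LHS: y^2 = 32^2 mod 37 = 25
RHS: x^3 + 0 x + 33 = 2^3 + 0*2 + 33 mod 37 = 4
LHS != RHS

No, not on the curve


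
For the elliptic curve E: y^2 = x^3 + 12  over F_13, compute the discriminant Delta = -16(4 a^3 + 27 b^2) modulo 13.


4 a^3 + 27 b^2 = 4*0^3 + 27*12^2 = 0 + 3888 = 3888
Delta = -16 * (3888) = -62208
Delta mod 13 = 10

Delta = 10 (mod 13)


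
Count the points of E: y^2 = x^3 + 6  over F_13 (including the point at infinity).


For each x in F_13, count y with y^2 = x^3 + 0 x + 6 mod 13:
  x = 2: RHS = 1, y in [1, 12]  -> 2 point(s)
  x = 5: RHS = 1, y in [1, 12]  -> 2 point(s)
  x = 6: RHS = 1, y in [1, 12]  -> 2 point(s)
Affine points: 6. Add the point at infinity: total = 7.

#E(F_13) = 7


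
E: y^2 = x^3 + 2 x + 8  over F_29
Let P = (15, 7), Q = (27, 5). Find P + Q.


P != Q, so use the chord formula.
s = (y2 - y1) / (x2 - x1) = (27) / (12) mod 29 = 24
x3 = s^2 - x1 - x2 mod 29 = 24^2 - 15 - 27 = 12
y3 = s (x1 - x3) - y1 mod 29 = 24 * (15 - 12) - 7 = 7

P + Q = (12, 7)


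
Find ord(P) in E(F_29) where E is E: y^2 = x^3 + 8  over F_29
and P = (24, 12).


Compute successive multiples of P until we hit O:
  1P = (24, 12)
  2P = (3, 21)
  3P = (1, 3)
  4P = (28, 23)
  5P = (19, 9)
  6P = (20, 2)
  7P = (13, 1)
  8P = (22, 19)
  ... (continuing to 30P)
  30P = O

ord(P) = 30


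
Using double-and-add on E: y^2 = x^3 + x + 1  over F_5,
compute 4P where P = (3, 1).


k = 4 = 100_2 (binary, LSB first: 001)
Double-and-add from P = (3, 1):
  bit 0 = 0: acc unchanged = O
  bit 1 = 0: acc unchanged = O
  bit 2 = 1: acc = O + (4, 2) = (4, 2)

4P = (4, 2)


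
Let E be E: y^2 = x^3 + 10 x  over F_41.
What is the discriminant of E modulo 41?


4 a^3 + 27 b^2 = 4*10^3 + 27*0^2 = 4000 + 0 = 4000
Delta = -16 * (4000) = -64000
Delta mod 41 = 1

Delta = 1 (mod 41)


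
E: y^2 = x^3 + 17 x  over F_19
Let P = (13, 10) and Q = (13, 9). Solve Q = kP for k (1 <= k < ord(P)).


Enumerate multiples of P until we hit Q = (13, 9):
  1P = (13, 10)
  2P = (0, 0)
  3P = (13, 9)
Match found at i = 3.

k = 3


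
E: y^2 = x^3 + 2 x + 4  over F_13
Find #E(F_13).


For each x in F_13, count y with y^2 = x^3 + 2 x + 4 mod 13:
  x = 0: RHS = 4, y in [2, 11]  -> 2 point(s)
  x = 2: RHS = 3, y in [4, 9]  -> 2 point(s)
  x = 5: RHS = 9, y in [3, 10]  -> 2 point(s)
  x = 7: RHS = 10, y in [6, 7]  -> 2 point(s)
  x = 8: RHS = 12, y in [5, 8]  -> 2 point(s)
  x = 9: RHS = 10, y in [6, 7]  -> 2 point(s)
  x = 10: RHS = 10, y in [6, 7]  -> 2 point(s)
  x = 12: RHS = 1, y in [1, 12]  -> 2 point(s)
Affine points: 16. Add the point at infinity: total = 17.

#E(F_13) = 17


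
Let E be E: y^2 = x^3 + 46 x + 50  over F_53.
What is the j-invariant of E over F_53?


Delta = -16(4 a^3 + 27 b^2) mod 53 = 44
-1728 * (4 a)^3 = -1728 * (4*46)^3 mod 53 = 2
j = 2 * 44^(-1) mod 53 = 41

j = 41 (mod 53)


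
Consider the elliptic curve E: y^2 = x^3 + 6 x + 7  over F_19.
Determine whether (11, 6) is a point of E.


Check whether y^2 = x^3 + 6 x + 7 (mod 19) for (x, y) = (11, 6).
LHS: y^2 = 6^2 mod 19 = 17
RHS: x^3 + 6 x + 7 = 11^3 + 6*11 + 7 mod 19 = 17
LHS = RHS

Yes, on the curve


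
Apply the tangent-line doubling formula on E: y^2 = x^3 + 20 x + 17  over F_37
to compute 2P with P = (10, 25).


Doubling: s = (3 x1^2 + a) / (2 y1)
s = (3*10^2 + 20) / (2*25) mod 37 = 36
x3 = s^2 - 2 x1 mod 37 = 36^2 - 2*10 = 18
y3 = s (x1 - x3) - y1 mod 37 = 36 * (10 - 18) - 25 = 20

2P = (18, 20)


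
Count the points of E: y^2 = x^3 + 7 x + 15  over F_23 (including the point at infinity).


For each x in F_23, count y with y^2 = x^3 + 7 x + 15 mod 23:
  x = 1: RHS = 0, y in [0]  -> 1 point(s)
  x = 7: RHS = 16, y in [4, 19]  -> 2 point(s)
  x = 8: RHS = 8, y in [10, 13]  -> 2 point(s)
  x = 9: RHS = 2, y in [5, 18]  -> 2 point(s)
  x = 10: RHS = 4, y in [2, 21]  -> 2 point(s)
  x = 13: RHS = 3, y in [7, 16]  -> 2 point(s)
  x = 18: RHS = 16, y in [4, 19]  -> 2 point(s)
  x = 20: RHS = 13, y in [6, 17]  -> 2 point(s)
  x = 21: RHS = 16, y in [4, 19]  -> 2 point(s)
Affine points: 17. Add the point at infinity: total = 18.

#E(F_23) = 18


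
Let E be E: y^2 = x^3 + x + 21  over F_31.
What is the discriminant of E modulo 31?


4 a^3 + 27 b^2 = 4*1^3 + 27*21^2 = 4 + 11907 = 11911
Delta = -16 * (11911) = -190576
Delta mod 31 = 12

Delta = 12 (mod 31)


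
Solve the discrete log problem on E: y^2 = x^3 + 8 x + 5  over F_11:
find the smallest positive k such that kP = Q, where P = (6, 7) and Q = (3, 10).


Enumerate multiples of P until we hit Q = (3, 10):
  1P = (6, 7)
  2P = (3, 10)
Match found at i = 2.

k = 2


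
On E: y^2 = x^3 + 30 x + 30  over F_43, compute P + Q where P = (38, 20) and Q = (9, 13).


P != Q, so use the chord formula.
s = (y2 - y1) / (x2 - x1) = (36) / (14) mod 43 = 21
x3 = s^2 - x1 - x2 mod 43 = 21^2 - 38 - 9 = 7
y3 = s (x1 - x3) - y1 mod 43 = 21 * (38 - 7) - 20 = 29

P + Q = (7, 29)


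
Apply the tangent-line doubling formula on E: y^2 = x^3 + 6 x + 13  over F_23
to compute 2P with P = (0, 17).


Doubling: s = (3 x1^2 + a) / (2 y1)
s = (3*0^2 + 6) / (2*17) mod 23 = 11
x3 = s^2 - 2 x1 mod 23 = 11^2 - 2*0 = 6
y3 = s (x1 - x3) - y1 mod 23 = 11 * (0 - 6) - 17 = 9

2P = (6, 9)


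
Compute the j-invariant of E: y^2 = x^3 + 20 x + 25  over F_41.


Delta = -16(4 a^3 + 27 b^2) mod 41 = 34
-1728 * (4 a)^3 = -1728 * (4*20)^3 mod 41 = 7
j = 7 * 34^(-1) mod 41 = 40

j = 40 (mod 41)


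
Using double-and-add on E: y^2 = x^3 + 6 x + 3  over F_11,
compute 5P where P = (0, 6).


k = 5 = 101_2 (binary, LSB first: 101)
Double-and-add from P = (0, 6):
  bit 0 = 1: acc = O + (0, 6) = (0, 6)
  bit 1 = 0: acc unchanged = (0, 6)
  bit 2 = 1: acc = (0, 6) + (5, 2) = (4, 6)

5P = (4, 6)


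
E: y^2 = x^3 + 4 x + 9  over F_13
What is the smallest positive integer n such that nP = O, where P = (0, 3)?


Compute successive multiples of P until we hit O:
  1P = (0, 3)
  2P = (12, 2)
  3P = (2, 8)
  4P = (1, 1)
  5P = (3, 3)
  6P = (10, 10)
  7P = (7, 9)
  8P = (7, 4)
  ... (continuing to 15P)
  15P = O

ord(P) = 15


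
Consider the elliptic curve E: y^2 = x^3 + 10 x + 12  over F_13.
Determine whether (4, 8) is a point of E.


Check whether y^2 = x^3 + 10 x + 12 (mod 13) for (x, y) = (4, 8).
LHS: y^2 = 8^2 mod 13 = 12
RHS: x^3 + 10 x + 12 = 4^3 + 10*4 + 12 mod 13 = 12
LHS = RHS

Yes, on the curve


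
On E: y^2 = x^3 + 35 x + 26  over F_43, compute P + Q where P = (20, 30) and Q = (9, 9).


P != Q, so use the chord formula.
s = (y2 - y1) / (x2 - x1) = (22) / (32) mod 43 = 41
x3 = s^2 - x1 - x2 mod 43 = 41^2 - 20 - 9 = 18
y3 = s (x1 - x3) - y1 mod 43 = 41 * (20 - 18) - 30 = 9

P + Q = (18, 9)


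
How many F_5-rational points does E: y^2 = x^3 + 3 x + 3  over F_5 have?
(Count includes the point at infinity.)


For each x in F_5, count y with y^2 = x^3 + 3 x + 3 mod 5:
  x = 3: RHS = 4, y in [2, 3]  -> 2 point(s)
  x = 4: RHS = 4, y in [2, 3]  -> 2 point(s)
Affine points: 4. Add the point at infinity: total = 5.

#E(F_5) = 5


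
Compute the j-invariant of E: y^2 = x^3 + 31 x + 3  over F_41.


Delta = -16(4 a^3 + 27 b^2) mod 41 = 6
-1728 * (4 a)^3 = -1728 * (4*31)^3 mod 41 = 35
j = 35 * 6^(-1) mod 41 = 40

j = 40 (mod 41)


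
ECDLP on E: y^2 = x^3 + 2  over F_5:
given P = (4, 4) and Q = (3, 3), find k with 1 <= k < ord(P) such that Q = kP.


Enumerate multiples of P until we hit Q = (3, 3):
  1P = (4, 4)
  2P = (3, 2)
  3P = (2, 0)
  4P = (3, 3)
Match found at i = 4.

k = 4


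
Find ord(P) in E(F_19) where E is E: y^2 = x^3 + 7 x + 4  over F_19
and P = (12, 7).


Compute successive multiples of P until we hit O:
  1P = (12, 7)
  2P = (2, 8)
  3P = (9, 6)
  4P = (15, 11)
  5P = (17, 18)
  6P = (7, 4)
  7P = (11, 5)
  8P = (0, 17)
  ... (continuing to 19P)
  19P = O

ord(P) = 19


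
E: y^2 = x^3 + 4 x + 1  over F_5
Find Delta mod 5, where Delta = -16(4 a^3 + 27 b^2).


4 a^3 + 27 b^2 = 4*4^3 + 27*1^2 = 256 + 27 = 283
Delta = -16 * (283) = -4528
Delta mod 5 = 2

Delta = 2 (mod 5)


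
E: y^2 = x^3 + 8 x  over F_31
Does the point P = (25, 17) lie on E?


Check whether y^2 = x^3 + 8 x + 0 (mod 31) for (x, y) = (25, 17).
LHS: y^2 = 17^2 mod 31 = 10
RHS: x^3 + 8 x + 0 = 25^3 + 8*25 + 0 mod 31 = 15
LHS != RHS

No, not on the curve


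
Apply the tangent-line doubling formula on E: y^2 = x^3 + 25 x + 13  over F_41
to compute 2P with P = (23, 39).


Doubling: s = (3 x1^2 + a) / (2 y1)
s = (3*23^2 + 25) / (2*39) mod 41 = 7
x3 = s^2 - 2 x1 mod 41 = 7^2 - 2*23 = 3
y3 = s (x1 - x3) - y1 mod 41 = 7 * (23 - 3) - 39 = 19

2P = (3, 19)


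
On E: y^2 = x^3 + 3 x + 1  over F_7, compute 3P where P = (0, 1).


k = 3 = 11_2 (binary, LSB first: 11)
Double-and-add from P = (0, 1):
  bit 0 = 1: acc = O + (0, 1) = (0, 1)
  bit 1 = 1: acc = (0, 1) + (4, 0) = (0, 6)

3P = (0, 6)


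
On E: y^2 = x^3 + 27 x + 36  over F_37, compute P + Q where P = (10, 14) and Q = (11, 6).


P != Q, so use the chord formula.
s = (y2 - y1) / (x2 - x1) = (29) / (1) mod 37 = 29
x3 = s^2 - x1 - x2 mod 37 = 29^2 - 10 - 11 = 6
y3 = s (x1 - x3) - y1 mod 37 = 29 * (10 - 6) - 14 = 28

P + Q = (6, 28)


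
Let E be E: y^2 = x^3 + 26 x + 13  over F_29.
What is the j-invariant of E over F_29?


Delta = -16(4 a^3 + 27 b^2) mod 29 = 2
-1728 * (4 a)^3 = -1728 * (4*26)^3 mod 29 = 28
j = 28 * 2^(-1) mod 29 = 14

j = 14 (mod 29)


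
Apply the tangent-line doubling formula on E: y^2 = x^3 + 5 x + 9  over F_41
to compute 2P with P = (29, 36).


Doubling: s = (3 x1^2 + a) / (2 y1)
s = (3*29^2 + 5) / (2*36) mod 41 = 26
x3 = s^2 - 2 x1 mod 41 = 26^2 - 2*29 = 3
y3 = s (x1 - x3) - y1 mod 41 = 26 * (29 - 3) - 36 = 25

2P = (3, 25)


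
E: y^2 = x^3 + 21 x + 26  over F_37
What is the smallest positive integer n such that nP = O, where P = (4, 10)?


Compute successive multiples of P until we hit O:
  1P = (4, 10)
  2P = (36, 35)
  3P = (22, 6)
  4P = (1, 14)
  5P = (5, 16)
  6P = (27, 0)
  7P = (5, 21)
  8P = (1, 23)
  ... (continuing to 12P)
  12P = O

ord(P) = 12


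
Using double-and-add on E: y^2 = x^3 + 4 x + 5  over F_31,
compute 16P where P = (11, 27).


k = 16 = 10000_2 (binary, LSB first: 00001)
Double-and-add from P = (11, 27):
  bit 0 = 0: acc unchanged = O
  bit 1 = 0: acc unchanged = O
  bit 2 = 0: acc unchanged = O
  bit 3 = 0: acc unchanged = O
  bit 4 = 1: acc = O + (0, 25) = (0, 25)

16P = (0, 25)


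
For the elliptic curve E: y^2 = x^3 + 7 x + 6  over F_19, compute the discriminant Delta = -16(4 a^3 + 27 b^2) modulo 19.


4 a^3 + 27 b^2 = 4*7^3 + 27*6^2 = 1372 + 972 = 2344
Delta = -16 * (2344) = -37504
Delta mod 19 = 2

Delta = 2 (mod 19)


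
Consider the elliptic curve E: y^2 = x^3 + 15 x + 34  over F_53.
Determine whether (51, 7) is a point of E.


Check whether y^2 = x^3 + 15 x + 34 (mod 53) for (x, y) = (51, 7).
LHS: y^2 = 7^2 mod 53 = 49
RHS: x^3 + 15 x + 34 = 51^3 + 15*51 + 34 mod 53 = 49
LHS = RHS

Yes, on the curve


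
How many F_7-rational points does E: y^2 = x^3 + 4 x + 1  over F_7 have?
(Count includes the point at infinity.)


For each x in F_7, count y with y^2 = x^3 + 4 x + 1 mod 7:
  x = 0: RHS = 1, y in [1, 6]  -> 2 point(s)
  x = 4: RHS = 4, y in [2, 5]  -> 2 point(s)
Affine points: 4. Add the point at infinity: total = 5.

#E(F_7) = 5


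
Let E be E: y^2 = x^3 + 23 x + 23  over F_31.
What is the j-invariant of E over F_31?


Delta = -16(4 a^3 + 27 b^2) mod 31 = 5
-1728 * (4 a)^3 = -1728 * (4*23)^3 mod 31 = 23
j = 23 * 5^(-1) mod 31 = 17

j = 17 (mod 31)


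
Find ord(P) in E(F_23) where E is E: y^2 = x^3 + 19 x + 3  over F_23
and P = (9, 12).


Compute successive multiples of P until we hit O:
  1P = (9, 12)
  2P = (17, 8)
  3P = (3, 8)
  4P = (14, 0)
  5P = (3, 15)
  6P = (17, 15)
  7P = (9, 11)
  8P = O

ord(P) = 8


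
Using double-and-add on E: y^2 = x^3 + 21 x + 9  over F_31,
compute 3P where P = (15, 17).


k = 3 = 11_2 (binary, LSB first: 11)
Double-and-add from P = (15, 17):
  bit 0 = 1: acc = O + (15, 17) = (15, 17)
  bit 1 = 1: acc = (15, 17) + (9, 11) = (8, 21)

3P = (8, 21)


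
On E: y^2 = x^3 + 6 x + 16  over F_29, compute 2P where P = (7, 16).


Doubling: s = (3 x1^2 + a) / (2 y1)
s = (3*7^2 + 6) / (2*16) mod 29 = 22
x3 = s^2 - 2 x1 mod 29 = 22^2 - 2*7 = 6
y3 = s (x1 - x3) - y1 mod 29 = 22 * (7 - 6) - 16 = 6

2P = (6, 6)


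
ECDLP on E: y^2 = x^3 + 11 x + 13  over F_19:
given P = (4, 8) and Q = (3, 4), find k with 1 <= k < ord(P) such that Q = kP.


Enumerate multiples of P until we hit Q = (3, 4):
  1P = (4, 8)
  2P = (3, 4)
Match found at i = 2.

k = 2


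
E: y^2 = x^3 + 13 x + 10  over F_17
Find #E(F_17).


For each x in F_17, count y with y^2 = x^3 + 13 x + 10 mod 17:
  x = 3: RHS = 8, y in [5, 12]  -> 2 point(s)
  x = 5: RHS = 13, y in [8, 9]  -> 2 point(s)
  x = 6: RHS = 15, y in [7, 10]  -> 2 point(s)
  x = 7: RHS = 2, y in [6, 11]  -> 2 point(s)
  x = 10: RHS = 1, y in [1, 16]  -> 2 point(s)
  x = 13: RHS = 13, y in [8, 9]  -> 2 point(s)
  x = 16: RHS = 13, y in [8, 9]  -> 2 point(s)
Affine points: 14. Add the point at infinity: total = 15.

#E(F_17) = 15


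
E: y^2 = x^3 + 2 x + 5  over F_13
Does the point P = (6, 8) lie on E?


Check whether y^2 = x^3 + 2 x + 5 (mod 13) for (x, y) = (6, 8).
LHS: y^2 = 8^2 mod 13 = 12
RHS: x^3 + 2 x + 5 = 6^3 + 2*6 + 5 mod 13 = 12
LHS = RHS

Yes, on the curve


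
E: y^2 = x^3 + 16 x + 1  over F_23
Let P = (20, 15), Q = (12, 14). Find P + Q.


P != Q, so use the chord formula.
s = (y2 - y1) / (x2 - x1) = (22) / (15) mod 23 = 3
x3 = s^2 - x1 - x2 mod 23 = 3^2 - 20 - 12 = 0
y3 = s (x1 - x3) - y1 mod 23 = 3 * (20 - 0) - 15 = 22

P + Q = (0, 22)


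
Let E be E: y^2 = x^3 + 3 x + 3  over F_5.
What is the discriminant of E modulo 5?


4 a^3 + 27 b^2 = 4*3^3 + 27*3^2 = 108 + 243 = 351
Delta = -16 * (351) = -5616
Delta mod 5 = 4

Delta = 4 (mod 5)


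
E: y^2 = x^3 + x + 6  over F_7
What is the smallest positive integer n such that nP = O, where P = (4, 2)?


Compute successive multiples of P until we hit O:
  1P = (4, 2)
  2P = (6, 5)
  3P = (1, 6)
  4P = (3, 6)
  5P = (2, 4)
  6P = (2, 3)
  7P = (3, 1)
  8P = (1, 1)
  ... (continuing to 11P)
  11P = O

ord(P) = 11


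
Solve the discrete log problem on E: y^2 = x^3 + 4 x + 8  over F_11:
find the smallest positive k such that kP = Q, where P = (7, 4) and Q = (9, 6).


Enumerate multiples of P until we hit Q = (9, 6):
  1P = (7, 4)
  2P = (9, 5)
  3P = (9, 6)
Match found at i = 3.

k = 3


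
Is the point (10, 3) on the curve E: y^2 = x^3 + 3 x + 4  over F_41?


Check whether y^2 = x^3 + 3 x + 4 (mod 41) for (x, y) = (10, 3).
LHS: y^2 = 3^2 mod 41 = 9
RHS: x^3 + 3 x + 4 = 10^3 + 3*10 + 4 mod 41 = 9
LHS = RHS

Yes, on the curve


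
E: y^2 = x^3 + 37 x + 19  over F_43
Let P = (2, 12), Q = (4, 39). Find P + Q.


P != Q, so use the chord formula.
s = (y2 - y1) / (x2 - x1) = (27) / (2) mod 43 = 35
x3 = s^2 - x1 - x2 mod 43 = 35^2 - 2 - 4 = 15
y3 = s (x1 - x3) - y1 mod 43 = 35 * (2 - 15) - 12 = 6

P + Q = (15, 6)


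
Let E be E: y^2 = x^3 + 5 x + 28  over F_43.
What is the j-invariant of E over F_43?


Delta = -16(4 a^3 + 27 b^2) mod 43 = 21
-1728 * (4 a)^3 = -1728 * (4*5)^3 mod 43 = 27
j = 27 * 21^(-1) mod 43 = 32

j = 32 (mod 43)


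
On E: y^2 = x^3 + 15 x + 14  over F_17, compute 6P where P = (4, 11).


k = 6 = 110_2 (binary, LSB first: 011)
Double-and-add from P = (4, 11):
  bit 0 = 0: acc unchanged = O
  bit 1 = 1: acc = O + (10, 12) = (10, 12)
  bit 2 = 1: acc = (10, 12) + (16, 7) = (12, 1)

6P = (12, 1)


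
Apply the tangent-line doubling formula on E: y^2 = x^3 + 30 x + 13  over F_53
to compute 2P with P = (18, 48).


Doubling: s = (3 x1^2 + a) / (2 y1)
s = (3*18^2 + 30) / (2*48) mod 53 = 27
x3 = s^2 - 2 x1 mod 53 = 27^2 - 2*18 = 4
y3 = s (x1 - x3) - y1 mod 53 = 27 * (18 - 4) - 48 = 12

2P = (4, 12)


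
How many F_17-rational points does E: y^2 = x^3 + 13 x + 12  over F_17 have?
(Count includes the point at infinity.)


For each x in F_17, count y with y^2 = x^3 + 13 x + 12 mod 17:
  x = 1: RHS = 9, y in [3, 14]  -> 2 point(s)
  x = 4: RHS = 9, y in [3, 14]  -> 2 point(s)
  x = 5: RHS = 15, y in [7, 10]  -> 2 point(s)
  x = 6: RHS = 0, y in [0]  -> 1 point(s)
  x = 7: RHS = 4, y in [2, 15]  -> 2 point(s)
  x = 8: RHS = 16, y in [4, 13]  -> 2 point(s)
  x = 9: RHS = 8, y in [5, 12]  -> 2 point(s)
  x = 12: RHS = 9, y in [3, 14]  -> 2 point(s)
  x = 13: RHS = 15, y in [7, 10]  -> 2 point(s)
  x = 16: RHS = 15, y in [7, 10]  -> 2 point(s)
Affine points: 19. Add the point at infinity: total = 20.

#E(F_17) = 20


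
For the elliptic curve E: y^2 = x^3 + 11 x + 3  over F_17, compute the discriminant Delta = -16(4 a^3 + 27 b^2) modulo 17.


4 a^3 + 27 b^2 = 4*11^3 + 27*3^2 = 5324 + 243 = 5567
Delta = -16 * (5567) = -89072
Delta mod 17 = 8

Delta = 8 (mod 17)


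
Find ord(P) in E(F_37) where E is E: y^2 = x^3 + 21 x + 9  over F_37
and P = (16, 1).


Compute successive multiples of P until we hit O:
  1P = (16, 1)
  2P = (4, 34)
  3P = (13, 0)
  4P = (4, 3)
  5P = (16, 36)
  6P = O

ord(P) = 6


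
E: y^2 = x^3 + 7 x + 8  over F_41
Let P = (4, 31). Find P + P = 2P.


Doubling: s = (3 x1^2 + a) / (2 y1)
s = (3*4^2 + 7) / (2*31) mod 41 = 28
x3 = s^2 - 2 x1 mod 41 = 28^2 - 2*4 = 38
y3 = s (x1 - x3) - y1 mod 41 = 28 * (4 - 38) - 31 = 1

2P = (38, 1)


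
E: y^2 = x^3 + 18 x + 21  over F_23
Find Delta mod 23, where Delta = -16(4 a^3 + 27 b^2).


4 a^3 + 27 b^2 = 4*18^3 + 27*21^2 = 23328 + 11907 = 35235
Delta = -16 * (35235) = -563760
Delta mod 23 = 16

Delta = 16 (mod 23)


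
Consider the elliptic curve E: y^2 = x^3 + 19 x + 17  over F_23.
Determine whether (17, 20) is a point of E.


Check whether y^2 = x^3 + 19 x + 17 (mod 23) for (x, y) = (17, 20).
LHS: y^2 = 20^2 mod 23 = 9
RHS: x^3 + 19 x + 17 = 17^3 + 19*17 + 17 mod 23 = 9
LHS = RHS

Yes, on the curve


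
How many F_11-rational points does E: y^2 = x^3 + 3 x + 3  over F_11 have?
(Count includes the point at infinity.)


For each x in F_11, count y with y^2 = x^3 + 3 x + 3 mod 11:
  x = 0: RHS = 3, y in [5, 6]  -> 2 point(s)
  x = 5: RHS = 0, y in [0]  -> 1 point(s)
  x = 7: RHS = 4, y in [2, 9]  -> 2 point(s)
  x = 8: RHS = 0, y in [0]  -> 1 point(s)
  x = 9: RHS = 0, y in [0]  -> 1 point(s)
Affine points: 7. Add the point at infinity: total = 8.

#E(F_11) = 8


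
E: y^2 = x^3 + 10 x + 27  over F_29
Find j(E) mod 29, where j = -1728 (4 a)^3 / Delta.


Delta = -16(4 a^3 + 27 b^2) mod 29 = 15
-1728 * (4 a)^3 = -1728 * (4*10)^3 mod 29 = 22
j = 22 * 15^(-1) mod 29 = 15

j = 15 (mod 29)


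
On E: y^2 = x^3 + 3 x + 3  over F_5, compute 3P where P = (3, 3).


k = 3 = 11_2 (binary, LSB first: 11)
Double-and-add from P = (3, 3):
  bit 0 = 1: acc = O + (3, 3) = (3, 3)
  bit 1 = 1: acc = (3, 3) + (4, 2) = (4, 3)

3P = (4, 3)


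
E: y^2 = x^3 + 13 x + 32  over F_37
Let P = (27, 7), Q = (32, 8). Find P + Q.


P != Q, so use the chord formula.
s = (y2 - y1) / (x2 - x1) = (1) / (5) mod 37 = 15
x3 = s^2 - x1 - x2 mod 37 = 15^2 - 27 - 32 = 18
y3 = s (x1 - x3) - y1 mod 37 = 15 * (27 - 18) - 7 = 17

P + Q = (18, 17)


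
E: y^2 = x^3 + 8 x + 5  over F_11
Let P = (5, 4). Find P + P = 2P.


Doubling: s = (3 x1^2 + a) / (2 y1)
s = (3*5^2 + 8) / (2*4) mod 11 = 9
x3 = s^2 - 2 x1 mod 11 = 9^2 - 2*5 = 5
y3 = s (x1 - x3) - y1 mod 11 = 9 * (5 - 5) - 4 = 7

2P = (5, 7)


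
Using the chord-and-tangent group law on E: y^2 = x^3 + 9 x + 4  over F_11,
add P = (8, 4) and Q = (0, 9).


P != Q, so use the chord formula.
s = (y2 - y1) / (x2 - x1) = (5) / (3) mod 11 = 9
x3 = s^2 - x1 - x2 mod 11 = 9^2 - 8 - 0 = 7
y3 = s (x1 - x3) - y1 mod 11 = 9 * (8 - 7) - 4 = 5

P + Q = (7, 5)


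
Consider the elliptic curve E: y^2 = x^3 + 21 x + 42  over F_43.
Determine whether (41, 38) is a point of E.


Check whether y^2 = x^3 + 21 x + 42 (mod 43) for (x, y) = (41, 38).
LHS: y^2 = 38^2 mod 43 = 25
RHS: x^3 + 21 x + 42 = 41^3 + 21*41 + 42 mod 43 = 35
LHS != RHS

No, not on the curve


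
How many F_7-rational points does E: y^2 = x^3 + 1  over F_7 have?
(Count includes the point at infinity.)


For each x in F_7, count y with y^2 = x^3 + 0 x + 1 mod 7:
  x = 0: RHS = 1, y in [1, 6]  -> 2 point(s)
  x = 1: RHS = 2, y in [3, 4]  -> 2 point(s)
  x = 2: RHS = 2, y in [3, 4]  -> 2 point(s)
  x = 3: RHS = 0, y in [0]  -> 1 point(s)
  x = 4: RHS = 2, y in [3, 4]  -> 2 point(s)
  x = 5: RHS = 0, y in [0]  -> 1 point(s)
  x = 6: RHS = 0, y in [0]  -> 1 point(s)
Affine points: 11. Add the point at infinity: total = 12.

#E(F_7) = 12


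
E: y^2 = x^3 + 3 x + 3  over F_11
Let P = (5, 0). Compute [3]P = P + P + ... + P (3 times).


k = 3 = 11_2 (binary, LSB first: 11)
Double-and-add from P = (5, 0):
  bit 0 = 1: acc = O + (5, 0) = (5, 0)
  bit 1 = 1: acc = (5, 0) + O = (5, 0)

3P = (5, 0)


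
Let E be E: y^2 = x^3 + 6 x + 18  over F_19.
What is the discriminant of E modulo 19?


4 a^3 + 27 b^2 = 4*6^3 + 27*18^2 = 864 + 8748 = 9612
Delta = -16 * (9612) = -153792
Delta mod 19 = 13

Delta = 13 (mod 19)


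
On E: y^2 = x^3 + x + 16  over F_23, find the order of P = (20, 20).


Compute successive multiples of P until we hit O:
  1P = (20, 20)
  2P = (15, 18)
  3P = (13, 15)
  4P = (6, 13)
  5P = (3, 0)
  6P = (6, 10)
  7P = (13, 8)
  8P = (15, 5)
  ... (continuing to 10P)
  10P = O

ord(P) = 10


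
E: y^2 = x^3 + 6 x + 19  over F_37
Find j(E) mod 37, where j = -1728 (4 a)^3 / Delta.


Delta = -16(4 a^3 + 27 b^2) mod 37 = 17
-1728 * (4 a)^3 = -1728 * (4*6)^3 mod 37 = 31
j = 31 * 17^(-1) mod 37 = 4

j = 4 (mod 37)


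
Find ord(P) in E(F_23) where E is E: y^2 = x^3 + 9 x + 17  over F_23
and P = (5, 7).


Compute successive multiples of P until we hit O:
  1P = (5, 7)
  2P = (3, 5)
  3P = (16, 5)
  4P = (18, 10)
  5P = (4, 18)
  6P = (20, 20)
  7P = (1, 21)
  8P = (12, 6)
  ... (continuing to 32P)
  32P = O

ord(P) = 32


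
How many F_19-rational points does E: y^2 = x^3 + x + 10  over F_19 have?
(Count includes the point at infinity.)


For each x in F_19, count y with y^2 = x^3 + 1 x + 10 mod 19:
  x = 2: RHS = 1, y in [1, 18]  -> 2 point(s)
  x = 5: RHS = 7, y in [8, 11]  -> 2 point(s)
  x = 6: RHS = 4, y in [2, 17]  -> 2 point(s)
  x = 8: RHS = 17, y in [6, 13]  -> 2 point(s)
  x = 9: RHS = 7, y in [8, 11]  -> 2 point(s)
  x = 13: RHS = 16, y in [4, 15]  -> 2 point(s)
  x = 17: RHS = 0, y in [0]  -> 1 point(s)
Affine points: 13. Add the point at infinity: total = 14.

#E(F_19) = 14


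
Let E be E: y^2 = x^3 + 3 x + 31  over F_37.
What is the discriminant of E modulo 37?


4 a^3 + 27 b^2 = 4*3^3 + 27*31^2 = 108 + 25947 = 26055
Delta = -16 * (26055) = -416880
Delta mod 37 = 36

Delta = 36 (mod 37)


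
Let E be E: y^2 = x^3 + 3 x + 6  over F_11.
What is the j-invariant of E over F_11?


Delta = -16(4 a^3 + 27 b^2) mod 11 = 1
-1728 * (4 a)^3 = -1728 * (4*3)^3 mod 11 = 10
j = 10 * 1^(-1) mod 11 = 10

j = 10 (mod 11)


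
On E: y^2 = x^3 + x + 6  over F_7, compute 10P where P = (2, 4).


k = 10 = 1010_2 (binary, LSB first: 0101)
Double-and-add from P = (2, 4):
  bit 0 = 0: acc unchanged = O
  bit 1 = 1: acc = O + (4, 5) = (4, 5)
  bit 2 = 0: acc unchanged = (4, 5)
  bit 3 = 1: acc = (4, 5) + (3, 1) = (2, 3)

10P = (2, 3)


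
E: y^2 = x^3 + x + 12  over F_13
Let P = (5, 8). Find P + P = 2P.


Doubling: s = (3 x1^2 + a) / (2 y1)
s = (3*5^2 + 1) / (2*8) mod 13 = 8
x3 = s^2 - 2 x1 mod 13 = 8^2 - 2*5 = 2
y3 = s (x1 - x3) - y1 mod 13 = 8 * (5 - 2) - 8 = 3

2P = (2, 3)


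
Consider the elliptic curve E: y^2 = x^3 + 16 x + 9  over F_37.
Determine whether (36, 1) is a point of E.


Check whether y^2 = x^3 + 16 x + 9 (mod 37) for (x, y) = (36, 1).
LHS: y^2 = 1^2 mod 37 = 1
RHS: x^3 + 16 x + 9 = 36^3 + 16*36 + 9 mod 37 = 29
LHS != RHS

No, not on the curve


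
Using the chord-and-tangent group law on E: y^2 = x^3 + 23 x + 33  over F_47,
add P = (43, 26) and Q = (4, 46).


P != Q, so use the chord formula.
s = (y2 - y1) / (x2 - x1) = (20) / (8) mod 47 = 26
x3 = s^2 - x1 - x2 mod 47 = 26^2 - 43 - 4 = 18
y3 = s (x1 - x3) - y1 mod 47 = 26 * (43 - 18) - 26 = 13

P + Q = (18, 13)


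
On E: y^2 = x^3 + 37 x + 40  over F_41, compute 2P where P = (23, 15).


Doubling: s = (3 x1^2 + a) / (2 y1)
s = (3*23^2 + 37) / (2*15) mod 41 = 35
x3 = s^2 - 2 x1 mod 41 = 35^2 - 2*23 = 31
y3 = s (x1 - x3) - y1 mod 41 = 35 * (23 - 31) - 15 = 33

2P = (31, 33)


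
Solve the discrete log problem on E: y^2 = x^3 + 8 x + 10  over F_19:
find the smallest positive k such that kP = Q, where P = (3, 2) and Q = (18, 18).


Enumerate multiples of P until we hit Q = (18, 18):
  1P = (3, 2)
  2P = (10, 8)
  3P = (11, 2)
  4P = (5, 17)
  5P = (15, 3)
  6P = (8, 15)
  7P = (14, 15)
  8P = (18, 1)
  9P = (4, 12)
  10P = (17, 10)
  11P = (16, 15)
  12P = (1, 0)
  13P = (16, 4)
  14P = (17, 9)
  15P = (4, 7)
  16P = (18, 18)
Match found at i = 16.

k = 16


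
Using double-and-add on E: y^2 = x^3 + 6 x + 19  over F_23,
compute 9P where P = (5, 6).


k = 9 = 1001_2 (binary, LSB first: 1001)
Double-and-add from P = (5, 6):
  bit 0 = 1: acc = O + (5, 6) = (5, 6)
  bit 1 = 0: acc unchanged = (5, 6)
  bit 2 = 0: acc unchanged = (5, 6)
  bit 3 = 1: acc = (5, 6) + (2, 19) = (22, 14)

9P = (22, 14)


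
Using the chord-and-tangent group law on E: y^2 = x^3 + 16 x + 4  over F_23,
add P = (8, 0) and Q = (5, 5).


P != Q, so use the chord formula.
s = (y2 - y1) / (x2 - x1) = (5) / (20) mod 23 = 6
x3 = s^2 - x1 - x2 mod 23 = 6^2 - 8 - 5 = 0
y3 = s (x1 - x3) - y1 mod 23 = 6 * (8 - 0) - 0 = 2

P + Q = (0, 2)


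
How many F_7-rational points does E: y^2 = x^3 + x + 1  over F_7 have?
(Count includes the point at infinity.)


For each x in F_7, count y with y^2 = x^3 + 1 x + 1 mod 7:
  x = 0: RHS = 1, y in [1, 6]  -> 2 point(s)
  x = 2: RHS = 4, y in [2, 5]  -> 2 point(s)
Affine points: 4. Add the point at infinity: total = 5.

#E(F_7) = 5


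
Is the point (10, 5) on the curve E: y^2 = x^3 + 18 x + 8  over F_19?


Check whether y^2 = x^3 + 18 x + 8 (mod 19) for (x, y) = (10, 5).
LHS: y^2 = 5^2 mod 19 = 6
RHS: x^3 + 18 x + 8 = 10^3 + 18*10 + 8 mod 19 = 10
LHS != RHS

No, not on the curve


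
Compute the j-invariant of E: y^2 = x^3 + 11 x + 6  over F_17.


Delta = -16(4 a^3 + 27 b^2) mod 17 = 6
-1728 * (4 a)^3 = -1728 * (4*11)^3 mod 17 = 16
j = 16 * 6^(-1) mod 17 = 14

j = 14 (mod 17)


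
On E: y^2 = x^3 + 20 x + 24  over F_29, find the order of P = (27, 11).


Compute successive multiples of P until we hit O:
  1P = (27, 11)
  2P = (3, 16)
  3P = (0, 16)
  4P = (1, 25)
  5P = (26, 13)
  6P = (9, 11)
  7P = (22, 18)
  8P = (4, 9)
  ... (continuing to 36P)
  36P = O

ord(P) = 36


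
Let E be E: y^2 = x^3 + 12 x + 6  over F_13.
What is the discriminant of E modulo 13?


4 a^3 + 27 b^2 = 4*12^3 + 27*6^2 = 6912 + 972 = 7884
Delta = -16 * (7884) = -126144
Delta mod 13 = 8

Delta = 8 (mod 13)


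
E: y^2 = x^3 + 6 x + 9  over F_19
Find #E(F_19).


For each x in F_19, count y with y^2 = x^3 + 6 x + 9 mod 19:
  x = 0: RHS = 9, y in [3, 16]  -> 2 point(s)
  x = 1: RHS = 16, y in [4, 15]  -> 2 point(s)
  x = 3: RHS = 16, y in [4, 15]  -> 2 point(s)
  x = 10: RHS = 5, y in [9, 10]  -> 2 point(s)
  x = 11: RHS = 0, y in [0]  -> 1 point(s)
  x = 12: RHS = 4, y in [2, 17]  -> 2 point(s)
  x = 13: RHS = 4, y in [2, 17]  -> 2 point(s)
  x = 14: RHS = 6, y in [5, 14]  -> 2 point(s)
  x = 15: RHS = 16, y in [4, 15]  -> 2 point(s)
Affine points: 17. Add the point at infinity: total = 18.

#E(F_19) = 18


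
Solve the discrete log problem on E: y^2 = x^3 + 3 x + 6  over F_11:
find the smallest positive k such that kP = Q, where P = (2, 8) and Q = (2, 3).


Enumerate multiples of P until we hit Q = (2, 3):
  1P = (2, 8)
  2P = (5, 5)
  3P = (5, 6)
  4P = (2, 3)
Match found at i = 4.

k = 4
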